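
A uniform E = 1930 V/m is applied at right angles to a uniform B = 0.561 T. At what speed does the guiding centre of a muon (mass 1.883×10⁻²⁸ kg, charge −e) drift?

The steady drift has the magnetic force balancing the electric force, so v_d = E/B.
v_d = 1930/0.561 = 3440 m/s.

v_d ≈ 3440 m/s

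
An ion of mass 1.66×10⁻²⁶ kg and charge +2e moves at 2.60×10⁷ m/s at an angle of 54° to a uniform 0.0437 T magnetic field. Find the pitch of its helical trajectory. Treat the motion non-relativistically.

v∥ = v cosθ = 2.60×10⁷·cos54° ≈ 1.528×10⁷ m/s.
T = 2πm/(|q|B) = 2π(1.66×10⁻²⁶)/((3.204×10⁻¹⁹)(0.0437)) ≈ 7.449×10⁻⁶ s.
pitch = v∥ T = (1.528×10⁷)(7.449×10⁻⁶) ≈ 114 m.

p ≈ 114 m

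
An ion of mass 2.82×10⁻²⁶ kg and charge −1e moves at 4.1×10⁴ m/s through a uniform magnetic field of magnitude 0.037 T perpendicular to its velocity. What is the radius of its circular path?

The magnetic force provides the centripetal force: |q|vB = mv²/r.
r = mv/(|q|B) = (2.82×10⁻²⁶)(4.1×10⁴)/((1.602×10⁻¹⁹)(0.037)) ≈ 0.20 m.

r ≈ 0.20 m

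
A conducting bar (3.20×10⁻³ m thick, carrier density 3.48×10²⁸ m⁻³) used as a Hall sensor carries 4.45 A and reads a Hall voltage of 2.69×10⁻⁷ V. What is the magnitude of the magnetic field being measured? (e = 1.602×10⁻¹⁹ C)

From V_H = IB/(n e t), B = V_H n e t / I.
B = (2.69×10⁻⁷)(3.48×10²⁸)(1.602×10⁻¹⁹)(3.20×10⁻³)/4.45 ≈ 1.08 T.

B ≈ 1.08 T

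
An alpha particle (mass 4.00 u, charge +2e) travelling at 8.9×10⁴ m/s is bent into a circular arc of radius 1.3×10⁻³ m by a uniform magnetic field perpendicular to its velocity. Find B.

B ≈ 1.4 T

From |q|vB = mv²/r, B = mv/(|q|r).
B = (6.644×10⁻²⁷)(8.9×10⁴)/((3.204×10⁻¹⁹)(1.3×10⁻³)) ≈ 1.4 T.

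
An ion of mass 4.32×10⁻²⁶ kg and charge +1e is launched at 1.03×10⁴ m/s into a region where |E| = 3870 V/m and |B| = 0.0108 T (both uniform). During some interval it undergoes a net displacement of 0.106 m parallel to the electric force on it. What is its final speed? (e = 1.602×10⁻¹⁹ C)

B does no work; ΔKE = |q|E d.
½mv_f² = ½mv₀² + |q|Ed = ½(4.32×10⁻²⁶)(1.03×10⁴)² + (1.602×10⁻¹⁹)(3870)(0.106) ≈ 2.292×10⁻¹⁸ J + 6.572×10⁻¹⁷ J ≈ 6.801×10⁻¹⁷ J.
v_f = √(2·6.801×10⁻¹⁷/4.32×10⁻²⁶) ≈ 5.61×10⁴ m/s.

v_f ≈ 5.61×10⁴ m/s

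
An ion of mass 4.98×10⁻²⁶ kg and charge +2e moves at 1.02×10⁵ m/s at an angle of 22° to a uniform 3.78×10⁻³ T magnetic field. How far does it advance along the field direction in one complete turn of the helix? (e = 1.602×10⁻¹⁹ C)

p ≈ 24.4 m

v∥ = v cosθ = 1.02×10⁵·cos22° ≈ 9.457×10⁴ m/s.
T = 2πm/(|q|B) = 2π(4.98×10⁻²⁶)/((3.204×10⁻¹⁹)(3.78×10⁻³)) ≈ 2.584×10⁻⁴ s.
pitch = v∥ T = (9.457×10⁴)(2.584×10⁻⁴) ≈ 24.4 m.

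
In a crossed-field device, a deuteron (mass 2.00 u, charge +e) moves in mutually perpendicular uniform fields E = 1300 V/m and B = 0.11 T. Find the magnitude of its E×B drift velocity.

The E×B drift speed is v_d = E/B.
v_d = 1300/0.11 = 1.2×10⁴ m/s.

v_d ≈ 1.2×10⁴ m/s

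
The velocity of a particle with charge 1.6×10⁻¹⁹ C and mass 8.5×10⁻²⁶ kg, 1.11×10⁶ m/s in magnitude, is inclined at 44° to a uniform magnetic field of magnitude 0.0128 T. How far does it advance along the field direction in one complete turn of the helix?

p ≈ 208 m

v∥ = v cosθ = 1.11×10⁶·cos44° ≈ 7.985×10⁵ m/s.
T = 2πm/(|q|B) = 2π(8.5×10⁻²⁶)/((1.6×10⁻¹⁹)(0.0128)) ≈ 2.608×10⁻⁴ s.
pitch = v∥ T = (7.985×10⁵)(2.608×10⁻⁴) ≈ 208 m.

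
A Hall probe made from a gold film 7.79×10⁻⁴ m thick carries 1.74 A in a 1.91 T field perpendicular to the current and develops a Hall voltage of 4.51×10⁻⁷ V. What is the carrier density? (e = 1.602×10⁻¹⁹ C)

From V_H = IB/(n e t), n = IB/(V_H e t).
n = (1.74)(1.91)/((4.51×10⁻⁷)(1.602×10⁻¹⁹)(7.79×10⁻⁴)) ≈ 5.90×10²⁸ m⁻³.

n ≈ 5.90×10²⁸ m⁻³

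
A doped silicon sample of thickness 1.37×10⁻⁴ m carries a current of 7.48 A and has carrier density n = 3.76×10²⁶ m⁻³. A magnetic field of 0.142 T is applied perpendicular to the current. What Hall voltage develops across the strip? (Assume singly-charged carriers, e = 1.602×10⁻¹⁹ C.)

V_H ≈ 1.29×10⁻⁴ V

V_H = IB/(n e t).
V_H = (7.48)(0.142)/((3.76×10²⁶)(1.602×10⁻¹⁹)(1.37×10⁻⁴)) ≈ 1.29×10⁻⁴ V.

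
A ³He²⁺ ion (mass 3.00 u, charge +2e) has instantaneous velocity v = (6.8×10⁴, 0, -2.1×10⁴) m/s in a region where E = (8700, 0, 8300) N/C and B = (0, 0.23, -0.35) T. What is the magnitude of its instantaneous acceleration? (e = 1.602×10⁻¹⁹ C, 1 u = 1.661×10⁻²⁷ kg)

v×B = (4830, 2.38×10⁴, 1.56×10⁴) N/C.
E + v×B = (1.35×10⁴, 2.38×10⁴, 2.39×10⁴) N/C.
F = q(E + v×B) = (3.204×10⁻¹⁹ C)·(1.35×10⁴, 2.38×10⁴, 2.39×10⁴) = (4.34×10⁻¹⁵, 7.63×10⁻¹⁵, 7.67×10⁻¹⁵) N.
|a| = |F|/m = 1.165×10⁻¹⁴/4.983×10⁻²⁷ ≈ 2.34×10¹² m/s².

|a| ≈ 2.34×10¹² m/s²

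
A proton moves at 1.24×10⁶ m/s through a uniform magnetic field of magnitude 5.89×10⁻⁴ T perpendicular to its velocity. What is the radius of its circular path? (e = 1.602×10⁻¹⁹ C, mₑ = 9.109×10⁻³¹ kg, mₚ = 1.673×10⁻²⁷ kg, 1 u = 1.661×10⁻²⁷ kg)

The magnetic force provides the centripetal force: |q|vB = mv²/r.
r = mv/(|q|B) = (1.673×10⁻²⁷)(1.24×10⁶)/((1.602×10⁻¹⁹)(5.89×10⁻⁴)) ≈ 22.0 m.

r ≈ 22.0 m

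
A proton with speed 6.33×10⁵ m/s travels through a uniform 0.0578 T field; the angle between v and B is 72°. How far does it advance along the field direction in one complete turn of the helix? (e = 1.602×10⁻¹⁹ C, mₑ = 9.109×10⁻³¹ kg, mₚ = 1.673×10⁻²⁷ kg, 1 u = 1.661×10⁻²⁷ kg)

p ≈ 0.222 m

v∥ = v cosθ = 6.33×10⁵·cos72° ≈ 1.956×10⁵ m/s.
T = 2πm/(|q|B) = 2π(1.673×10⁻²⁷)/((1.602×10⁻¹⁹)(0.0578)) ≈ 1.135×10⁻⁶ s.
pitch = v∥ T = (1.956×10⁵)(1.135×10⁻⁶) ≈ 0.222 m.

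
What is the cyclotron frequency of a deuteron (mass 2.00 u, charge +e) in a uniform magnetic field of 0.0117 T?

f = |q|B/(2πm).
f = (1.602×10⁻¹⁹)(0.0117)/(2π·3.322×10⁻²⁷) ≈ 8.98×10⁴ Hz.

f ≈ 8.98×10⁴ Hz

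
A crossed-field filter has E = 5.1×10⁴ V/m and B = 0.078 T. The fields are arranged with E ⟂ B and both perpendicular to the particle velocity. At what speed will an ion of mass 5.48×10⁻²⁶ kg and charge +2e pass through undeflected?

v = 6.5×10⁵ m/s

Zero net Lorentz force requires |qE| = |q v×B|, i.e. E = vB.
v = E/B = 5.1×10⁴/0.078 = 6.5×10⁵ m/s.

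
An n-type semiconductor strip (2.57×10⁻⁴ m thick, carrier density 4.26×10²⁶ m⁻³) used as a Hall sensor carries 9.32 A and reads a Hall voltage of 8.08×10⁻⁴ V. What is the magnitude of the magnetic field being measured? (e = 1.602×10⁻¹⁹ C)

From V_H = IB/(n e t), B = V_H n e t / I.
B = (8.08×10⁻⁴)(4.26×10²⁶)(1.602×10⁻¹⁹)(2.57×10⁻⁴)/9.32 ≈ 1.52 T.

B ≈ 1.52 T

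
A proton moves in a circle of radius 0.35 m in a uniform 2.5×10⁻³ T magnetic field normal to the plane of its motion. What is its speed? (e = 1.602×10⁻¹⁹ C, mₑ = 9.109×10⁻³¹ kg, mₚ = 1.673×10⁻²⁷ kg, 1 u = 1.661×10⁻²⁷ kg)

From |q|vB = mv²/r, v = |q|Br/m.
v = (1.602×10⁻¹⁹)(2.5×10⁻³)(0.35)/1.673×10⁻²⁷ ≈ 8.4×10⁴ m/s.

v ≈ 8.4×10⁴ m/s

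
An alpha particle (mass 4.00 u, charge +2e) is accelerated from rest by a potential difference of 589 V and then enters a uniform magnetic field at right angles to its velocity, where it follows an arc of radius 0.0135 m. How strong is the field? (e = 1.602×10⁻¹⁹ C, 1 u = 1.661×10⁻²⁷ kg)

B ≈ 0.366 T

v = √(2|q|V/m) = √(2·3.204×10⁻¹⁹·589/6.644×10⁻²⁷) ≈ 2.383×10⁵ m/s.
B = mv/(|q|r) = (6.644×10⁻²⁷)(2.383×10⁵)/((3.204×10⁻¹⁹)(0.0135)) ≈ 0.366 T.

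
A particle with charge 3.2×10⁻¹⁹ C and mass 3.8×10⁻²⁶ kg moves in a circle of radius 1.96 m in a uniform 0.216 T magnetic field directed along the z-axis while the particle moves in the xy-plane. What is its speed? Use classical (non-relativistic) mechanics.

From |q|vB = mv²/r, v = |q|Br/m.
v = (3.2×10⁻¹⁹)(0.216)(1.96)/3.8×10⁻²⁶ ≈ 3.57×10⁶ m/s.

v ≈ 3.57×10⁶ m/s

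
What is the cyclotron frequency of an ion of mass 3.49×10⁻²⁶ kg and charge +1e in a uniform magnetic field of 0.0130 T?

f ≈ 9500 Hz

f = |q|B/(2πm).
f = (1.602×10⁻¹⁹)(0.0130)/(2π·3.49×10⁻²⁶) ≈ 9500 Hz.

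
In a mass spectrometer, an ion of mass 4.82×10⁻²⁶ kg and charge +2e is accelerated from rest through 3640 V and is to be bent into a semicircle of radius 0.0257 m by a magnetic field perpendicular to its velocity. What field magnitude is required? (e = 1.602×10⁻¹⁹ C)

v = √(2|q|V/m) = √(2·3.204×10⁻¹⁹·3640/4.82×10⁻²⁶) ≈ 2.200×10⁵ m/s.
B = mv/(|q|r) = (4.82×10⁻²⁶)(2.200×10⁵)/((3.204×10⁻¹⁹)(0.0257)) ≈ 1.29 T.

B ≈ 1.29 T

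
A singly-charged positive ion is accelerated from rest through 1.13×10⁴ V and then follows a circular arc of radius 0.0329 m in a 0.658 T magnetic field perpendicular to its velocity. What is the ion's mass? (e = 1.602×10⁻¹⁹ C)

m ≈ 3.32×10⁻²⁷ kg

Combine |q|V = ½mv² and r = mv/(|q|B): eliminate v to get m = qB²r²/(2V).
m = (1.602×10⁻¹⁹)(0.658)²(0.0329)²/(2·1.13×10⁴) ≈ 3.32×10⁻²⁷ kg.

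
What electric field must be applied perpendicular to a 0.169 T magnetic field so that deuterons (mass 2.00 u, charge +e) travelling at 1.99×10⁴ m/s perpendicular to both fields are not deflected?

E = 3360 V/m

For straight-line motion qE = qvB, so E = vB.
E = 1.99×10⁴ × 0.169 = 3360 V/m.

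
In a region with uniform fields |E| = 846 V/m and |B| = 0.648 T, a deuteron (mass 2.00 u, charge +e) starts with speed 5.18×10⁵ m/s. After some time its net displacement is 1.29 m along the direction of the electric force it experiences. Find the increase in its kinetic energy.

The magnetic force is always ⟂ v and does no work; only the electric force changes KE.
ΔKE = F_E · d = |q|E d = (1.602×10⁻¹⁹)(846)(1.29) ≈ 1.75×10⁻¹⁶ J.

ΔKE ≈ 1.75×10⁻¹⁶ J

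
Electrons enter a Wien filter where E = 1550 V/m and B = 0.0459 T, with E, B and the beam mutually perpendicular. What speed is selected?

v = 3.38×10⁴ m/s

Straight-line motion ⇒ electric and magnetic forces cancel, so E = vB.
v = E/B = 1550/0.0459 = 3.38×10⁴ m/s.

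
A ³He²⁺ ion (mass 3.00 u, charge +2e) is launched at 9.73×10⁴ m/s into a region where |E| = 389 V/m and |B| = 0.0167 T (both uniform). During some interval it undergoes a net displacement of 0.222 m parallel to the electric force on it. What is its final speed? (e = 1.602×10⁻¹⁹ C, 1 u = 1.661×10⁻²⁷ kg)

v_f ≈ 1.43×10⁵ m/s

B does no work; ΔKE = |q|E d.
½mv_f² = ½mv₀² + |q|Ed = ½(4.983×10⁻²⁷)(9.73×10⁴)² + (3.204×10⁻¹⁹)(389)(0.222) ≈ 2.359×10⁻¹⁷ J + 2.767×10⁻¹⁷ J ≈ 5.126×10⁻¹⁷ J.
v_f = √(2·5.126×10⁻¹⁷/4.983×10⁻²⁷) ≈ 1.43×10⁵ m/s.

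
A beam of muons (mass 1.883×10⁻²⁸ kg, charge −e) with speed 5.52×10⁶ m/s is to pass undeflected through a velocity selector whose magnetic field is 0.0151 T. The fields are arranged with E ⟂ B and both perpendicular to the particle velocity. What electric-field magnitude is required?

For straight-line motion qE = qvB, so E = vB.
E = 5.52×10⁶ × 0.0151 = 8.34×10⁴ V/m.

E = 8.34×10⁴ V/m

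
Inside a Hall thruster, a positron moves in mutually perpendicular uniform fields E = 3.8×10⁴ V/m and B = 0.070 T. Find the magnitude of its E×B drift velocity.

The E×B drift speed is v_d = E/B.
v_d = 3.8×10⁴/0.070 = 5.4×10⁵ m/s.

v_d ≈ 5.4×10⁵ m/s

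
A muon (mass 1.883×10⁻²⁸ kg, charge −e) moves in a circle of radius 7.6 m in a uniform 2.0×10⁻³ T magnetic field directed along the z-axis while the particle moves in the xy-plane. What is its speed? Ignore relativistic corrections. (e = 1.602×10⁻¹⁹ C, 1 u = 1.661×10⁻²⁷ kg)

v ≈ 1.3×10⁷ m/s

From |q|vB = mv²/r, v = |q|Br/m.
v = (1.602×10⁻¹⁹)(2.0×10⁻³)(7.6)/1.883×10⁻²⁸ ≈ 1.3×10⁷ m/s.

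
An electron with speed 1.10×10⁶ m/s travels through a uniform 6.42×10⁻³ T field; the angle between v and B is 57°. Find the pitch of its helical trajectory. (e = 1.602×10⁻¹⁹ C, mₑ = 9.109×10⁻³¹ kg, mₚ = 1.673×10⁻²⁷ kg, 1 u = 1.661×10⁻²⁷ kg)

v∥ = v cosθ = 1.10×10⁶·cos57° ≈ 5.991×10⁵ m/s.
T = 2πm/(|q|B) = 2π(9.109×10⁻³¹)/((1.602×10⁻¹⁹)(6.42×10⁻³)) ≈ 5.565×10⁻⁹ s.
pitch = v∥ T = (5.991×10⁵)(5.565×10⁻⁹) ≈ 3.33×10⁻³ m.

p ≈ 3.33×10⁻³ m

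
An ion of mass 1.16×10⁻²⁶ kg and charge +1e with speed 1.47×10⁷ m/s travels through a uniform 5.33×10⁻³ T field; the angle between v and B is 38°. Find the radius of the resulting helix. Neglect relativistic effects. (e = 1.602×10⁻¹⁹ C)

v⊥ = v sinθ = 1.47×10⁷·sin38° ≈ 9.050×10⁶ m/s.
r = m v⊥/(|q|B) = (1.16×10⁻²⁶)(9.050×10⁶)/((1.602×10⁻¹⁹)(5.33×10⁻³)) ≈ 123 m.

r ≈ 123 m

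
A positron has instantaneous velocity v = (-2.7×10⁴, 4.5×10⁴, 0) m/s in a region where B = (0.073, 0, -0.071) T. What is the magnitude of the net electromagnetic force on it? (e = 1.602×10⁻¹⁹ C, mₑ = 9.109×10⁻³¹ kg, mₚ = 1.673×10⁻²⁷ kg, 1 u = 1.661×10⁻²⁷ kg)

|F| ≈ 7.96×10⁻¹⁶ N

v×B = (-3190, -1920, -3280) N/C.
F = q v×B = (1.602×10⁻¹⁹ C)·(-3190, -1920, -3280) = (-5.12×10⁻¹⁶, -3.07×10⁻¹⁶, -5.26×10⁻¹⁶) N.
|F| = 7.96×10⁻¹⁶ N.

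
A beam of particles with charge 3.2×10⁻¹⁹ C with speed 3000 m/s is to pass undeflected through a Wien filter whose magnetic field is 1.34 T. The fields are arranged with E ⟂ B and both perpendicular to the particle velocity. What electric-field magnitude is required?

E = 4020 V/m

For straight-line motion qE = qvB, so E = vB.
E = 3000 × 1.34 = 4020 V/m.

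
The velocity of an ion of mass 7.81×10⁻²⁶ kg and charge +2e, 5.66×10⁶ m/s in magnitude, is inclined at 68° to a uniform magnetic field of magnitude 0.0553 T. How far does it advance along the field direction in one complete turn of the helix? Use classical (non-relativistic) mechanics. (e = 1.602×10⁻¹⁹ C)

v∥ = v cosθ = 5.66×10⁶·cos68° ≈ 2.120×10⁶ m/s.
T = 2πm/(|q|B) = 2π(7.81×10⁻²⁶)/((3.204×10⁻¹⁹)(0.0553)) ≈ 2.770×10⁻⁵ s.
pitch = v∥ T = (2.120×10⁶)(2.770×10⁻⁵) ≈ 58.7 m.

p ≈ 58.7 m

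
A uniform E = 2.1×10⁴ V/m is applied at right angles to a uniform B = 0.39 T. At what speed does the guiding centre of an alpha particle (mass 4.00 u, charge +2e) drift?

v_d ≈ 5.4×10⁴ m/s

In crossed fields the guiding centre drifts at v_d = |E×B|/B² = E/B, independent of charge and mass.
v_d = 2.1×10⁴/0.39 = 5.4×10⁴ m/s.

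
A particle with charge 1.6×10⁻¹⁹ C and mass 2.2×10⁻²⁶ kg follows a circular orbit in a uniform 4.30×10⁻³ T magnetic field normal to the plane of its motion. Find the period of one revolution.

The cyclotron period depends only on m, q, B: T = 2πm/(|q|B).
T = 2π(2.2×10⁻²⁶)/((1.6×10⁻¹⁹)(4.30×10⁻³)) ≈ 2.01×10⁻⁴ s.

T ≈ 2.01×10⁻⁴ s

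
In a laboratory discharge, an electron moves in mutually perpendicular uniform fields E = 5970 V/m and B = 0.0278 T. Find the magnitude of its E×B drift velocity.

v_d ≈ 2.15×10⁵ m/s

In crossed fields the guiding centre drifts at v_d = |E×B|/B² = E/B, independent of charge and mass.
v_d = 5970/0.0278 = 2.15×10⁵ m/s.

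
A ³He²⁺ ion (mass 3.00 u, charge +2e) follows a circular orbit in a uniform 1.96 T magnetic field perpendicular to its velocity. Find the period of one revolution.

T ≈ 4.99×10⁻⁸ s

The cyclotron period depends only on m, q, B: T = 2πm/(|q|B).
T = 2π(4.983×10⁻²⁷)/((3.204×10⁻¹⁹)(1.96)) ≈ 4.99×10⁻⁸ s.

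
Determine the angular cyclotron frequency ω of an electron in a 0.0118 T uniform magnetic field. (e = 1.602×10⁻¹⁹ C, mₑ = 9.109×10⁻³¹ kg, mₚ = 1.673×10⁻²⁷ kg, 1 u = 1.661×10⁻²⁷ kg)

ω ≈ 2.08×10⁹ rad/s

ω = |q|B/m.
ω = (1.602×10⁻¹⁹)(0.0118)/9.109×10⁻³¹ ≈ 2.08×10⁹ rad/s.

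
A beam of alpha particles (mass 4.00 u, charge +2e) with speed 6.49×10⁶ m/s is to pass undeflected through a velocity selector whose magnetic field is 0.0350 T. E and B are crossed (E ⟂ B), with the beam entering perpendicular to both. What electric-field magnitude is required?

For straight-line motion qE = qvB, so E = vB.
E = 6.49×10⁶ × 0.0350 = 2.27×10⁵ V/m.

E = 2.27×10⁵ V/m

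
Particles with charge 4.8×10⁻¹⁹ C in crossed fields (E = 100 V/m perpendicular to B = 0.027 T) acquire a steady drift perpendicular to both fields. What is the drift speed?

v_d ≈ 3700 m/s

In crossed fields the guiding centre drifts at v_d = |E×B|/B² = E/B, independent of charge and mass.
v_d = 100/0.027 = 3700 m/s.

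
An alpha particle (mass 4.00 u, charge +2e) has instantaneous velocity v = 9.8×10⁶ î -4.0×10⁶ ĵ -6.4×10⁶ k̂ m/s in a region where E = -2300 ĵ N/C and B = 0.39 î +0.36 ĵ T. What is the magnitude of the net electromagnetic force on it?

|F| ≈ 1.96×10⁻¹² N

v×B = (2.30×10⁶, -2.50×10⁶, 5.09×10⁶) N/C.
E + v×B = (2.30×10⁶, -2.50×10⁶, 5.09×10⁶) N/C.
F = q(E + v×B) = (3.204×10⁻¹⁹ C)·(2.30×10⁶, -2.50×10⁶, 5.09×10⁶) = (7.38×10⁻¹³, -8.00×10⁻¹³, 1.63×10⁻¹²) N.
|F| = 1.96×10⁻¹² N.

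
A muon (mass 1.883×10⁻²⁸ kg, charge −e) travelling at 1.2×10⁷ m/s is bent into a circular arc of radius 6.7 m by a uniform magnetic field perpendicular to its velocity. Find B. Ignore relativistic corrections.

From |q|vB = mv²/r, B = mv/(|q|r).
B = (1.883×10⁻²⁸)(1.2×10⁷)/((1.602×10⁻¹⁹)(6.7)) ≈ 2.1×10⁻³ T.

B ≈ 2.1×10⁻³ T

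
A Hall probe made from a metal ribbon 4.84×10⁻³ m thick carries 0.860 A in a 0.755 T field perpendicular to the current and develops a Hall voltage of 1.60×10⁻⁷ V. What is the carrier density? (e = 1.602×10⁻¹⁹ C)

n ≈ 5.23×10²⁷ m⁻³

From V_H = IB/(n e t), n = IB/(V_H e t).
n = (0.860)(0.755)/((1.60×10⁻⁷)(1.602×10⁻¹⁹)(4.84×10⁻³)) ≈ 5.23×10²⁷ m⁻³.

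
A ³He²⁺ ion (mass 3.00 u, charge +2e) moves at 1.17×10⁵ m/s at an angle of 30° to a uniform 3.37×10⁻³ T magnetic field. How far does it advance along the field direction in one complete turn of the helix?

v∥ = v cosθ = 1.17×10⁵·cos30° ≈ 1.013×10⁵ m/s.
T = 2πm/(|q|B) = 2π(4.983×10⁻²⁷)/((3.204×10⁻¹⁹)(3.37×10⁻³)) ≈ 2.900×10⁻⁵ s.
pitch = v∥ T = (1.013×10⁵)(2.900×10⁻⁵) ≈ 2.94 m.

p ≈ 2.94 m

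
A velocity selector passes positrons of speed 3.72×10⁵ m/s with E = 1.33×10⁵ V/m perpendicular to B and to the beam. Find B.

Balance of forces in the selector: qE = qvB ⇒ B = E/v.
B = 1.33×10⁵/3.72×10⁵ = 0.358 T.

B = 0.358 T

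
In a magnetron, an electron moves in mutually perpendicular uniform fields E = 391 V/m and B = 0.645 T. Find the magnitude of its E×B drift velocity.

The steady drift has the magnetic force balancing the electric force, so v_d = E/B.
v_d = 391/0.645 = 606 m/s.

v_d ≈ 606 m/s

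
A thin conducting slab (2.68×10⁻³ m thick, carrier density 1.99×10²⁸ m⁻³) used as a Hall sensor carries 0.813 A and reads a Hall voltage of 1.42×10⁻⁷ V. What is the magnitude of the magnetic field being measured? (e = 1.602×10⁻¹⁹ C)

B ≈ 1.49 T

From V_H = IB/(n e t), B = V_H n e t / I.
B = (1.42×10⁻⁷)(1.99×10²⁸)(1.602×10⁻¹⁹)(2.68×10⁻³)/0.813 ≈ 1.49 T.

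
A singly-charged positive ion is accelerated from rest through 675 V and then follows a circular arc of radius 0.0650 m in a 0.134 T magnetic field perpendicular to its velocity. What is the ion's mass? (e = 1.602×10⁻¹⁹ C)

Combine |q|V = ½mv² and r = mv/(|q|B): eliminate v to get m = qB²r²/(2V).
m = (1.602×10⁻¹⁹)(0.134)²(0.0650)²/(2·675) ≈ 9.00×10⁻²⁷ kg.

m ≈ 9.00×10⁻²⁷ kg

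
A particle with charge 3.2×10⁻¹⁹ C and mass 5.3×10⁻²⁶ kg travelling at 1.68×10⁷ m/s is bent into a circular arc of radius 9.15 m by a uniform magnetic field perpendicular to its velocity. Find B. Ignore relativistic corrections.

B ≈ 0.304 T

From |q|vB = mv²/r, B = mv/(|q|r).
B = (5.3×10⁻²⁶)(1.68×10⁷)/((3.2×10⁻¹⁹)(9.15)) ≈ 0.304 T.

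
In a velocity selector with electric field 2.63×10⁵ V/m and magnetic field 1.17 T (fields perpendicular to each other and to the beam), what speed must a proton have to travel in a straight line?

v = 2.25×10⁵ m/s

Straight-line motion ⇒ electric and magnetic forces cancel, so E = vB.
v = E/B = 2.63×10⁵/1.17 = 2.25×10⁵ m/s.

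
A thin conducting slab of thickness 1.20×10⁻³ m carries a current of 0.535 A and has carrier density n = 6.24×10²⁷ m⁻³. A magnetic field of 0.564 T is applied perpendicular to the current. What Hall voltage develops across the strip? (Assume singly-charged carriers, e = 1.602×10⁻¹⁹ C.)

V_H ≈ 2.52×10⁻⁷ V

V_H = IB/(n e t).
V_H = (0.535)(0.564)/((6.24×10²⁷)(1.602×10⁻¹⁹)(1.20×10⁻³)) ≈ 2.52×10⁻⁷ V.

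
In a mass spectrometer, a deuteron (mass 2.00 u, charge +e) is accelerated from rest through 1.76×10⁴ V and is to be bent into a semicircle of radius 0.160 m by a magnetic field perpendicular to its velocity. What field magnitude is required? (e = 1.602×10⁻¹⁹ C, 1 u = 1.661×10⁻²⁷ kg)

v = √(2|q|V/m) = √(2·1.602×10⁻¹⁹·1.76×10⁴/3.322×10⁻²⁷) ≈ 1.303×10⁶ m/s.
B = mv/(|q|r) = (3.322×10⁻²⁷)(1.303×10⁶)/((1.602×10⁻¹⁹)(0.160)) ≈ 0.169 T.

B ≈ 0.169 T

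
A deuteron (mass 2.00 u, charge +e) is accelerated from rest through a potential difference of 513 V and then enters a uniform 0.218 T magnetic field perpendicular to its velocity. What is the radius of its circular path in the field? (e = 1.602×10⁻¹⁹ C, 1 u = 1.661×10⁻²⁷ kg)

r ≈ 0.0212 m

Acceleration: |q|V = ½mv² ⇒ v = √(2|q|V/m) = √(2·1.602×10⁻¹⁹·513/3.322×10⁻²⁷) ≈ 2.224×10⁵ m/s.
In the field: r = mv/(|q|B) = (3.322×10⁻²⁷)(2.224×10⁵)/((1.602×10⁻¹⁹)(0.218)) ≈ 0.0212 m.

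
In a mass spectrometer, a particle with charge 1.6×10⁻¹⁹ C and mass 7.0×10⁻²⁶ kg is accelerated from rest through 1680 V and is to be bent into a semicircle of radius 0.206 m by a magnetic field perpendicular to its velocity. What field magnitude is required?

v = √(2|q|V/m) = √(2·1.6×10⁻¹⁹·1680/7.0×10⁻²⁶) ≈ 8.764×10⁴ m/s.
B = mv/(|q|r) = (7.0×10⁻²⁶)(8.764×10⁴)/((1.6×10⁻¹⁹)(0.206)) ≈ 0.186 T.

B ≈ 0.186 T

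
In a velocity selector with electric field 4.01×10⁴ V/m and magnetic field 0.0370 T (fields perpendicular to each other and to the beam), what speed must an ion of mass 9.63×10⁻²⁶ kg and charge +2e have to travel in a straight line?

v = 1.08×10⁶ m/s

Straight-line motion ⇒ electric and magnetic forces cancel, so E = vB.
v = E/B = 4.01×10⁴/0.0370 = 1.08×10⁶ m/s.
The result is independent of the particle's charge and mass.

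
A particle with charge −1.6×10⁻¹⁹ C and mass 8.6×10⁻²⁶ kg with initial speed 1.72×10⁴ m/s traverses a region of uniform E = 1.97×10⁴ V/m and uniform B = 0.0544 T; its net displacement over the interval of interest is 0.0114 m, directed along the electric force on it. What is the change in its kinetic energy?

ΔKE ≈ 3.59×10⁻¹⁷ J

The magnetic force is always ⟂ v and does no work; only the electric force changes KE.
ΔKE = F_E · d = |q|E d = (1.6×10⁻¹⁹)(1.97×10⁴)(0.0114) ≈ 3.59×10⁻¹⁷ J.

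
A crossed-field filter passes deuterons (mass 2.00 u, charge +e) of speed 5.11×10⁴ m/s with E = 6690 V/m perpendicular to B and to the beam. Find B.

B = 0.131 T

Balance of forces in the selector: qE = qvB ⇒ B = E/v.
B = 6690/5.11×10⁴ = 0.131 T.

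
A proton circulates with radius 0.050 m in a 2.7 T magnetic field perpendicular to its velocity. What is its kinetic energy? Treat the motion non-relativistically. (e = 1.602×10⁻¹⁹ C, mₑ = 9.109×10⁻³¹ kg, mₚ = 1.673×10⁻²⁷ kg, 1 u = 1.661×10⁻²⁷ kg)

KE ≈ 1.4×10⁻¹³ J

v = |q|Br/m, then KE = ½mv² = (qBr)²/(2m).
v = (1.602×10⁻¹⁹)(2.7)(0.050)/1.673×10⁻²⁷ ≈ 1.293×10⁷ m/s.
KE = ½(1.673×10⁻²⁷)(1.293×10⁷)² ≈ 1.4×10⁻¹³ J.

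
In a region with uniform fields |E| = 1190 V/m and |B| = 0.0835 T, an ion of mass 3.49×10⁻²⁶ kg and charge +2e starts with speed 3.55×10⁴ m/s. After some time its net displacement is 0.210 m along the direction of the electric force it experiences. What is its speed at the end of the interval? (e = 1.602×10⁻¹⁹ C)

v_f ≈ 7.65×10⁴ m/s

B does no work; ΔKE = |q|E d.
½mv_f² = ½mv₀² + |q|Ed = ½(3.49×10⁻²⁶)(3.55×10⁴)² + (3.204×10⁻¹⁹)(1190)(0.210) ≈ 2.199×10⁻¹⁷ J + 8.007×10⁻¹⁷ J ≈ 1.021×10⁻¹⁶ J.
v_f = √(2·1.021×10⁻¹⁶/3.49×10⁻²⁶) ≈ 7.65×10⁴ m/s.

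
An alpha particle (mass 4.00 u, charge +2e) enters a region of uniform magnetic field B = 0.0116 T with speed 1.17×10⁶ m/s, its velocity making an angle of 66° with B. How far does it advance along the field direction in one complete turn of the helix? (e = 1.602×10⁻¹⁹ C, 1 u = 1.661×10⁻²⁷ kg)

v∥ = v cosθ = 1.17×10⁶·cos66° ≈ 4.759×10⁵ m/s.
T = 2πm/(|q|B) = 2π(6.644×10⁻²⁷)/((3.204×10⁻¹⁹)(0.0116)) ≈ 1.123×10⁻⁵ s.
pitch = v∥ T = (4.759×10⁵)(1.123×10⁻⁵) ≈ 5.35 m.

p ≈ 5.35 m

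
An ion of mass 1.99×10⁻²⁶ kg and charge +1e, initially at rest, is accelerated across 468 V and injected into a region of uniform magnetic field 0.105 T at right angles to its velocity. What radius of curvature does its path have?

Acceleration: |q|V = ½mv² ⇒ v = √(2|q|V/m) = √(2·1.602×10⁻¹⁹·468/1.99×10⁻²⁶) ≈ 8.680×10⁴ m/s.
In the field: r = mv/(|q|B) = (1.99×10⁻²⁶)(8.680×10⁴)/((1.602×10⁻¹⁹)(0.105)) ≈ 0.103 m.

r ≈ 0.103 m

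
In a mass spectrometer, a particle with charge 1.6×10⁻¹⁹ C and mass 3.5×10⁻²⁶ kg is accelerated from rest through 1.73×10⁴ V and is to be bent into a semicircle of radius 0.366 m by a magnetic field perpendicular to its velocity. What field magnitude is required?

B ≈ 0.238 T

v = √(2|q|V/m) = √(2·1.6×10⁻¹⁹·1.73×10⁴/3.5×10⁻²⁶) ≈ 3.977×10⁵ m/s.
B = mv/(|q|r) = (3.5×10⁻²⁶)(3.977×10⁵)/((1.6×10⁻¹⁹)(0.366)) ≈ 0.238 T.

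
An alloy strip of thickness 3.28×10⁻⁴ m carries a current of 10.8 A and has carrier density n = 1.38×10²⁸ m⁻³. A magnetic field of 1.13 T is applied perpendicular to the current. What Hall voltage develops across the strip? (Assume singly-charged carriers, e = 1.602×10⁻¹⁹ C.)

V_H ≈ 1.68×10⁻⁵ V

V_H = IB/(n e t).
V_H = (10.8)(1.13)/((1.38×10²⁸)(1.602×10⁻¹⁹)(3.28×10⁻⁴)) ≈ 1.68×10⁻⁵ V.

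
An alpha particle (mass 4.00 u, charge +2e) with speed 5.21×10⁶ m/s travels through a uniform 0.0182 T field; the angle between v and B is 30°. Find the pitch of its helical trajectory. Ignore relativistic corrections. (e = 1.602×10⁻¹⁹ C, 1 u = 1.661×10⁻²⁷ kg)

v∥ = v cosθ = 5.21×10⁶·cos30° ≈ 4.512×10⁶ m/s.
T = 2πm/(|q|B) = 2π(6.644×10⁻²⁷)/((3.204×10⁻¹⁹)(0.0182)) ≈ 7.159×10⁻⁶ s.
pitch = v∥ T = (4.512×10⁶)(7.159×10⁻⁶) ≈ 32.3 m.

p ≈ 32.3 m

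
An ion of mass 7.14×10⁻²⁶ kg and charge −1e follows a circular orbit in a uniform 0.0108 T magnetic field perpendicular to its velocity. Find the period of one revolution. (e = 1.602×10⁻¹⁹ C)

The cyclotron period depends only on m, q, B: T = 2πm/(|q|B).
T = 2π(7.14×10⁻²⁶)/((1.602×10⁻¹⁹)(0.0108)) ≈ 2.59×10⁻⁴ s.

T ≈ 2.59×10⁻⁴ s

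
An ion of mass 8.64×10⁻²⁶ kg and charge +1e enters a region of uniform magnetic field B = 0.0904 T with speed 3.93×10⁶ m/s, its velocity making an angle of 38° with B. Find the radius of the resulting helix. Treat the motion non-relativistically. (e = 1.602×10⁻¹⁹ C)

v⊥ = v sinθ = 3.93×10⁶·sin38° ≈ 2.420×10⁶ m/s.
r = m v⊥/(|q|B) = (8.64×10⁻²⁶)(2.420×10⁶)/((1.602×10⁻¹⁹)(0.0904)) ≈ 14.4 m.

r ≈ 14.4 m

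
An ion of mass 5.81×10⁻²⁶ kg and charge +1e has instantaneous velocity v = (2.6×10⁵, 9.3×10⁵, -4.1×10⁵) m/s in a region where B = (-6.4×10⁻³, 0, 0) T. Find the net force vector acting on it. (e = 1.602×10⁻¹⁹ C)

v×B = (0, 2620, 5950) N/C.
F = q v×B = (1.602×10⁻¹⁹ C)·(0, 2620, 5950) = (0, 4.20×10⁻¹⁶, 9.54×10⁻¹⁶) N.

F ≈ (0, 4.20×10⁻¹⁶, 9.54×10⁻¹⁶) N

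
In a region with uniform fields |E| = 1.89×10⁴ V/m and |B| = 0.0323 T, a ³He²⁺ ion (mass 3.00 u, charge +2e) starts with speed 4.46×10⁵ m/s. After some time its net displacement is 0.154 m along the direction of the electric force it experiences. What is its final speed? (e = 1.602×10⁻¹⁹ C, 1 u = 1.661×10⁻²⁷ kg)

v_f ≈ 7.57×10⁵ m/s

B does no work; ΔKE = |q|E d.
½mv_f² = ½mv₀² + |q|Ed = ½(4.983×10⁻²⁷)(4.46×10⁵)² + (3.204×10⁻¹⁹)(1.89×10⁴)(0.154) ≈ 4.956×10⁻¹⁶ J + 9.326×10⁻¹⁶ J ≈ 1.428×10⁻¹⁵ J.
v_f = √(2·1.428×10⁻¹⁵/4.983×10⁻²⁷) ≈ 7.57×10⁵ m/s.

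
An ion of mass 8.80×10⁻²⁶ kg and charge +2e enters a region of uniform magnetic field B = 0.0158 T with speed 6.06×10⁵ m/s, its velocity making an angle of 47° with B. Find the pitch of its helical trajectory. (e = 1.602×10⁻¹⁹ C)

p ≈ 45.1 m

v∥ = v cosθ = 6.06×10⁵·cos47° ≈ 4.133×10⁵ m/s.
T = 2πm/(|q|B) = 2π(8.80×10⁻²⁶)/((3.204×10⁻¹⁹)(0.0158)) ≈ 1.092×10⁻⁴ s.
pitch = v∥ T = (4.133×10⁵)(1.092×10⁻⁴) ≈ 45.1 m.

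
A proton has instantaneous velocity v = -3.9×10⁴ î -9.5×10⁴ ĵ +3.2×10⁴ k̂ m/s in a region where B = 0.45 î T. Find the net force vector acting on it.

F ≈ (0, 2.31×10⁻¹⁵, 6.85×10⁻¹⁵) N

v×B = (0, 1.44×10⁴, 4.28×10⁴) N/C.
F = q v×B = (1.602×10⁻¹⁹ C)·(0, 1.44×10⁴, 4.28×10⁴) = (0, 2.31×10⁻¹⁵, 6.85×10⁻¹⁵) N.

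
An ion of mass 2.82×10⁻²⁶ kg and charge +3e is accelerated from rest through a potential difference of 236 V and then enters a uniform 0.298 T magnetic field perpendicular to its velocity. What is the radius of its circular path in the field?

r ≈ 0.0177 m

Acceleration: |q|V = ½mv² ⇒ v = √(2|q|V/m) = √(2·4.806×10⁻¹⁹·236/2.82×10⁻²⁶) ≈ 8.969×10⁴ m/s.
In the field: r = mv/(|q|B) = (2.82×10⁻²⁶)(8.969×10⁴)/((4.806×10⁻¹⁹)(0.298)) ≈ 0.0177 m.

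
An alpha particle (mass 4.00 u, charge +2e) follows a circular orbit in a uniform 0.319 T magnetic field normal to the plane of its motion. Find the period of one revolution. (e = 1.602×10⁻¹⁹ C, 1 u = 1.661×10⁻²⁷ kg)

T ≈ 4.08×10⁻⁷ s

The cyclotron period depends only on m, q, B: T = 2πm/(|q|B).
T = 2π(6.644×10⁻²⁷)/((3.204×10⁻¹⁹)(0.319)) ≈ 4.08×10⁻⁷ s.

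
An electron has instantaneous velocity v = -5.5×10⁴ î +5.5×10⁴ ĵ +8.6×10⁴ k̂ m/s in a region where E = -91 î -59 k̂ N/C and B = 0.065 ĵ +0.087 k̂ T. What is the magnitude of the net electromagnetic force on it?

v×B = (-805, 4780, -3580) N/C.
E + v×B = (-896, 4780, -3630) N/C.
F = q(E + v×B) = (−1.602×10⁻¹⁹ C)·(-896, 4780, -3630) = (1.44×10⁻¹⁶, -7.67×10⁻¹⁶, 5.82×10⁻¹⁶) N.
|F| = 9.73×10⁻¹⁶ N.

|F| ≈ 9.73×10⁻¹⁶ N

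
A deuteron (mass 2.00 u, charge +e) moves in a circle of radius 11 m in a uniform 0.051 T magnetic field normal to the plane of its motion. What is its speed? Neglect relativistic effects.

v ≈ 2.7×10⁷ m/s

From |q|vB = mv²/r, v = |q|Br/m.
v = (1.602×10⁻¹⁹)(0.051)(11)/3.322×10⁻²⁷ ≈ 2.7×10⁷ m/s.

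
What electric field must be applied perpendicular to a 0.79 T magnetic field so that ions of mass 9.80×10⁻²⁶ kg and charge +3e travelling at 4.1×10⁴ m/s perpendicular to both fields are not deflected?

E = 3.2×10⁴ V/m

For straight-line motion qE = qvB, so E = vB.
E = 4.1×10⁴ × 0.79 = 3.2×10⁴ V/m.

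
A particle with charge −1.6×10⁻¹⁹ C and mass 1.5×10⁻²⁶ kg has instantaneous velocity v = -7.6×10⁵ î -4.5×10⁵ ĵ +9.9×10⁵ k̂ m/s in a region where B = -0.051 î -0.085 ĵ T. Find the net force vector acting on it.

v×B = (8.42×10⁴, -5.05×10⁴, 4.17×10⁴) N/C.
F = q v×B = (−1.6×10⁻¹⁹ C)·(8.42×10⁴, -5.05×10⁴, 4.17×10⁴) = (-1.35×10⁻¹⁴, 8.08×10⁻¹⁵, -6.66×10⁻¹⁵) N.

F ≈ (-1.35×10⁻¹⁴, 8.08×10⁻¹⁵, -6.66×10⁻¹⁵) N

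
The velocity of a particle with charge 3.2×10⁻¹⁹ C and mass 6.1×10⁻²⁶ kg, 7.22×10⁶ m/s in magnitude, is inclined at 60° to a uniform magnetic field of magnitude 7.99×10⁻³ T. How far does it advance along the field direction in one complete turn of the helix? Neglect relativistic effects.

v∥ = v cosθ = 7.22×10⁶·cos60° ≈ 3.610×10⁶ m/s.
T = 2πm/(|q|B) = 2π(6.1×10⁻²⁶)/((3.2×10⁻¹⁹)(7.99×10⁻³)) ≈ 1.499×10⁻⁴ s.
pitch = v∥ T = (3.610×10⁶)(1.499×10⁻⁴) ≈ 541 m.

p ≈ 541 m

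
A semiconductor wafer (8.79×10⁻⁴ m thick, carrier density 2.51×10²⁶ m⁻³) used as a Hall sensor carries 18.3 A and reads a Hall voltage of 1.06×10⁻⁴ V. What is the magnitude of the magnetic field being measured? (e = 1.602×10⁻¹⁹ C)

From V_H = IB/(n e t), B = V_H n e t / I.
B = (1.06×10⁻⁴)(2.51×10²⁶)(1.602×10⁻¹⁹)(8.79×10⁻⁴)/18.3 ≈ 0.205 T.

B ≈ 0.205 T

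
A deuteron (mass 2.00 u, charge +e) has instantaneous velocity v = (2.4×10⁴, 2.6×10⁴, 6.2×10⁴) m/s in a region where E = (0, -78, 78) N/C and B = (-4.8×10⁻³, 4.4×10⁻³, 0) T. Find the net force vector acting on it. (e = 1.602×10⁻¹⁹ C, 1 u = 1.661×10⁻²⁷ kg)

F ≈ (-4.37×10⁻¹⁷, -6.02×10⁻¹⁷, 4.94×10⁻¹⁷) N

v×B = (-273, -298, 230) N/C.
E + v×B = (-273, -376, 308) N/C.
F = q(E + v×B) = (1.602×10⁻¹⁹ C)·(-273, -376, 308) = (-4.37×10⁻¹⁷, -6.02×10⁻¹⁷, 4.94×10⁻¹⁷) N.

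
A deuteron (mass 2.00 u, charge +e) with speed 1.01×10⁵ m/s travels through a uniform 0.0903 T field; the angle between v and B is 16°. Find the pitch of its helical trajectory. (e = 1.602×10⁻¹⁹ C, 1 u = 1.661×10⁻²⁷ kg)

v∥ = v cosθ = 1.01×10⁵·cos16° ≈ 9.709×10⁴ m/s.
T = 2πm/(|q|B) = 2π(3.322×10⁻²⁷)/((1.602×10⁻¹⁹)(0.0903)) ≈ 1.443×10⁻⁶ s.
pitch = v∥ T = (9.709×10⁴)(1.443×10⁻⁶) ≈ 0.140 m.

p ≈ 0.140 m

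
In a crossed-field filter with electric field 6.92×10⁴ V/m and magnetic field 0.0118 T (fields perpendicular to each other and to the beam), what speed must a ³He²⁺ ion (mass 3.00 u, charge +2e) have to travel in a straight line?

v = 5.86×10⁶ m/s

For undeflected motion the electric and magnetic forces balance: qE = qvB.
v = E/B = 6.92×10⁴/0.0118 = 5.86×10⁶ m/s.
The result is independent of the particle's charge and mass.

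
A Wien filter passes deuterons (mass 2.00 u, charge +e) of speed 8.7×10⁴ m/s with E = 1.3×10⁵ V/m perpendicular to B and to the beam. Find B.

Balance of forces in the selector: qE = qvB ⇒ B = E/v.
B = 1.3×10⁵/8.7×10⁴ = 1.5 T.

B = 1.5 T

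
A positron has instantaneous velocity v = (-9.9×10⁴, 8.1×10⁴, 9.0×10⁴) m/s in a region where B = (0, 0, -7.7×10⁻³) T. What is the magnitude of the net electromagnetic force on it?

|F| ≈ 1.58×10⁻¹⁶ N

v×B = (-624, -762, 0) N/C.
F = q v×B = (1.602×10⁻¹⁹ C)·(-624, -762, 0) = (-9.99×10⁻¹⁷, -1.22×10⁻¹⁶, 0) N.
|F| = 1.58×10⁻¹⁶ N.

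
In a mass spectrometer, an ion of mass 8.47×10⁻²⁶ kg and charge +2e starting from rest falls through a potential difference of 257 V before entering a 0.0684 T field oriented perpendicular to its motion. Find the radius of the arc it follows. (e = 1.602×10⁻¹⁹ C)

r ≈ 0.170 m

Acceleration: |q|V = ½mv² ⇒ v = √(2|q|V/m) = √(2·3.204×10⁻¹⁹·257/8.47×10⁻²⁶) ≈ 4.409×10⁴ m/s.
In the field: r = mv/(|q|B) = (8.47×10⁻²⁶)(4.409×10⁴)/((3.204×10⁻¹⁹)(0.0684)) ≈ 0.170 m.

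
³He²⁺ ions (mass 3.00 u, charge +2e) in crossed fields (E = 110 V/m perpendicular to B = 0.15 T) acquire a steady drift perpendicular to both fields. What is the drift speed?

v_d ≈ 730 m/s

In crossed fields the guiding centre drifts at v_d = |E×B|/B² = E/B, independent of charge and mass.
v_d = 110/0.15 = 730 m/s.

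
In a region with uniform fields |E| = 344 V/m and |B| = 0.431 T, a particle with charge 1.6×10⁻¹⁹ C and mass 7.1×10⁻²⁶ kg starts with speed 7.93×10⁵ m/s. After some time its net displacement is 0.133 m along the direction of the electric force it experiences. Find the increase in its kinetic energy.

The magnetic force is always ⟂ v and does no work; only the electric force changes KE.
ΔKE = F_E · d = |q|E d = (1.6×10⁻¹⁹)(344)(0.133) ≈ 7.32×10⁻¹⁸ J.

ΔKE ≈ 7.32×10⁻¹⁸ J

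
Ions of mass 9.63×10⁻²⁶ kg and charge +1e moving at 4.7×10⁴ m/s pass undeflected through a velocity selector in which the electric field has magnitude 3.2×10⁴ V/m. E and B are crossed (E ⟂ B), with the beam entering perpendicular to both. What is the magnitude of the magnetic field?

Balance of forces in the selector: qE = qvB ⇒ B = E/v.
B = 3.2×10⁴/4.7×10⁴ = 0.68 T.

B = 0.68 T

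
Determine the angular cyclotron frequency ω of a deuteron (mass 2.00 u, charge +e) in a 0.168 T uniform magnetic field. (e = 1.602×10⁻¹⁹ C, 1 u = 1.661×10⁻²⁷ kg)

ω = |q|B/m.
ω = (1.602×10⁻¹⁹)(0.168)/3.322×10⁻²⁷ ≈ 8.10×10⁶ rad/s.

ω ≈ 8.10×10⁶ rad/s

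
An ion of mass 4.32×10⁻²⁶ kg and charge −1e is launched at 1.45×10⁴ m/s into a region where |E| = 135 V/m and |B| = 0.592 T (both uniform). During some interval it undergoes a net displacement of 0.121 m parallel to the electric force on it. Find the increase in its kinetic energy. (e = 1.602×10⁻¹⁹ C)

ΔKE ≈ 2.62×10⁻¹⁸ J

The magnetic force is always ⟂ v and does no work; only the electric force changes KE.
ΔKE = F_E · d = |q|E d = (1.602×10⁻¹⁹)(135)(0.121) ≈ 2.62×10⁻¹⁸ J.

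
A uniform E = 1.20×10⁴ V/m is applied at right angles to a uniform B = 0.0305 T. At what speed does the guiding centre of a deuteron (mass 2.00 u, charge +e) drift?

In crossed fields the guiding centre drifts at v_d = |E×B|/B² = E/B, independent of charge and mass.
v_d = 1.20×10⁴/0.0305 = 3.93×10⁵ m/s.

v_d ≈ 3.93×10⁵ m/s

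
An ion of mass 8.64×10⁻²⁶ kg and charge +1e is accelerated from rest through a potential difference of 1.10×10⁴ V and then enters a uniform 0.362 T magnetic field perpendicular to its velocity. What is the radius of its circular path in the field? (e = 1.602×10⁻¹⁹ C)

Acceleration: |q|V = ½mv² ⇒ v = √(2|q|V/m) = √(2·1.602×10⁻¹⁹·1.10×10⁴/8.64×10⁻²⁶) ≈ 2.020×10⁵ m/s.
In the field: r = mv/(|q|B) = (8.64×10⁻²⁶)(2.020×10⁵)/((1.602×10⁻¹⁹)(0.362)) ≈ 0.301 m.

r ≈ 0.301 m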